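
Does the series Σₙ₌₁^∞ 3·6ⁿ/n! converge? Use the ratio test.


aₙ = 3·6^n/n!
a_{n+1}/aₙ = 6^(n+1)/(n+1)! × n!/6^n  (constant 3 cancels)
= 6/(n+1)
L = lim(n→∞) 6/(n+1) = 0
L < 1 → series CONVERGES

Converges (ratio test: L = 0 < 1)


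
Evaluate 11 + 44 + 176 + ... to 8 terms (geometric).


Sₙ = 11×(4^8 - 1)/(4 - 1)
= 11×(65536 - 1)/3
= 11×65535/3
= 240295

S_8 = 240295


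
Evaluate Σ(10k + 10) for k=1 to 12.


Σ(10k+10) = 10·Σk + 10·n
= 10·78 + 10·12
= 780 + 120 = 900

Σ = 900


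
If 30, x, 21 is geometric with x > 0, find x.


GM = √(30×21) = √630 = 25.0998

GM = 25.0998


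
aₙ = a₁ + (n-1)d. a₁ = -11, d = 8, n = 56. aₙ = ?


aₙ = a₁ + (n-1)d
= -11 + (56-1)×8
= -11 + 440
= 429

a_56 = 429


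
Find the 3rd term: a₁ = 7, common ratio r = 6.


aₙ = a₁·r^(n-1)
= 7×6^2
= 7×36
= 252

a_3 = 252


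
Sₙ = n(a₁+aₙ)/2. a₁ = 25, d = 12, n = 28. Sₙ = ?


aₙ = 25 + (28-1)×12 = 349
Sₙ = n(a₁+aₙ)/2 = 28×(25+349)/2
= 28×374/2 = 5236

S_28 = 5236


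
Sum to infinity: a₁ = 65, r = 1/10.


S∞ = a₁/(1-r) = 65/(1 - 1/10)
= 65/(9/10)
= 650/9

S∞ = 650/9


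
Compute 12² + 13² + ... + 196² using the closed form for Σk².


Σₖ₌12^196 k² = Σₖ₌₁^196 k² − Σₖ₌₁^11 k²
= 196·197·393/6 − 11·12·23/6
= 2529086 − 506 = 2528580

Σk² = 2528580


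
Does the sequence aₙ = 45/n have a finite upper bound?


a₁ = 45, a₂ = 45/2, a₃ = 45/3, ...
0 < aₙ ≤ 45 for all n ≥ 1
Lower bound: 0, Upper bound: 45
The sequence IS bounded

Bounded (0 < aₙ ≤ 45)


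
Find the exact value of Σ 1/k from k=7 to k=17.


Σₖ₌7^17 1/k = 1/7 + 1/8 + 1/9 + ... + 1/17
= 2424847/2450448
≈ 0.9896

Sum = 2424847/2450448 ≈ 0.9896


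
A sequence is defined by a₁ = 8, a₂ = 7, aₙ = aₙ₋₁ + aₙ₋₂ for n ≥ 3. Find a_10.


Computing iteratively: 8, 7, 15, 22, 37, 59, 96, 155, 251, 406
a_10 = 406

a_10 = 406


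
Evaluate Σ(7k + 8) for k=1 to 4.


Σ(7k+8) = 7·Σk + 8·n
= 7·10 + 8·4
= 70 + 32 = 102

Σ = 102


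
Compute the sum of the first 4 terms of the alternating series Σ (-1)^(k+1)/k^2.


S = 1 - 1/4 + 1/9 - 1/16
= 0.7986
(Full series converges to +π²/12 ≈ +0.8225)

S_4 = 0.7986


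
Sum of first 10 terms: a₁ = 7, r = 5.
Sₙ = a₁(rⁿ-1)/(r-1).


Sₙ = 7×(5^10 - 1)/(5 - 1)
= 7×(9765625 - 1)/4
= 7×9765624/4
= 17089842

S_10 = 17089842


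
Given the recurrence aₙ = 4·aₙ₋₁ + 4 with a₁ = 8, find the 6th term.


Computing step by step:
a_1 = 8
a_2 = 36
a_3 = 148
a_4 = 596
a_5 = 2388
a_6 = 9556


a_6 = 9556


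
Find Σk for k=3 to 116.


Σₖ₌3^116 k = Σₖ₌₁^116 k − Σₖ₌₁^2 k
= 116·117/2 − 2·3/2
= 6786 − 3 = 6783

Σk = 6783


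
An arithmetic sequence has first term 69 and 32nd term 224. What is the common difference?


d = (aₙ - a₁)/(n-1)
= (224 - 69)/(32-1)
= 155/31 = 5

d = 5


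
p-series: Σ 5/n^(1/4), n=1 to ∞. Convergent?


p-series test: Σ c/n^p converges if p > 1, diverges if p ≤ 1 (constant c > 0 doesn't affect convergence).
p = 1/4
1/4 ≤ 1 → DIVERGES

Diverges (p = 1/4 ≤ 1)


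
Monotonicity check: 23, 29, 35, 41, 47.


Differences: 6, 6, 6, 6
All differences > 0 → strictly INCREASING

Monotonically increasing


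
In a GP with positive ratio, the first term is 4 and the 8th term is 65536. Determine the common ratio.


r^(n-1) = aₙ/a₁
r^7 = 65536/4 = 16384
r = 16384^(1/7)
= 4

r = 4


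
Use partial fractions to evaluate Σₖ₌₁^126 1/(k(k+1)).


1/(k(k+1)) = 1/k - 1/(k+1) (partial fractions)
Telescoping: Σ = 1 - 1/127 = 126/127

Sum = 126/127


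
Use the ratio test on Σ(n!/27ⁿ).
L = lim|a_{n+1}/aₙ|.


aₙ = n!/27^n
a_{n+1}/aₙ = (n+1)!/27^(n+1) × 27^n/n!
= (n+1)/27
L = lim(n→∞) (n+1)/27 = ∞
L > 1 → series DIVERGES

Diverges (ratio test: L = ∞ > 1)


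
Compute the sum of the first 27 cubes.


n(n+1)/2 = 27×28/2 = 378
Σk³ = 378² = 142884

Σk³ = 142884


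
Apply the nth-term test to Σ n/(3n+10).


lim(n→∞) n/(3n+10) = 1/3 = 1/3  (divide numerator and denominator by n)
lim aₙ = 1/3 ≠ 0 → series DIVERGES

Diverges (lim aₙ = 1/3 ≠ 0)


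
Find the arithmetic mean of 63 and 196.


AM = (63 + 196)/2 = 259/2 = 129.5

AM = 129.5


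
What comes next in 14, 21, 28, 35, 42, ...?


Pattern: arithmetic (d=7)
Terms: 14, 21, 28, 35, 42
Next term = 49

Next term = 49


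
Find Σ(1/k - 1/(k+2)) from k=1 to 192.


Telescoping with gap 2: two head and two tail terms survive.
= (1 + 1/2) - (1/193 + 1/194)
= 3/2 - 1/193 - 1/194 = 27888/18721

Sum = 27888/18721


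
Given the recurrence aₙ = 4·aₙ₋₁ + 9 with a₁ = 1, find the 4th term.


Computing step by step:
a_1 = 1
a_2 = 13
a_3 = 61
a_4 = 253


a_4 = 253


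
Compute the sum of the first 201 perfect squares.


n = 201
n(n+1)(2n+1)/6 = 201×202×403/6
= 16362606/6 = 2727101

Σk² = 2727101


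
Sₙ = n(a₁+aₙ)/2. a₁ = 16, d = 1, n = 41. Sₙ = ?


aₙ = 16 + (41-1)×1 = 56
Sₙ = n(a₁+aₙ)/2 = 41×(16+56)/2
= 41×72/2 = 1476

S_41 = 1476


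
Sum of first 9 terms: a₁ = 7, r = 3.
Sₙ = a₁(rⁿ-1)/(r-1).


Sₙ = 7×(3^9 - 1)/(3 - 1)
= 7×(19683 - 1)/2
= 7×19682/2
= 68887

S_9 = 68887


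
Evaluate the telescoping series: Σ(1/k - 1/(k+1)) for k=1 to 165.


Telescoping: adjacent terms cancel.
= 1/1 - 1/166
= 1 - 1/166 = 165/166

Sum = 165/166


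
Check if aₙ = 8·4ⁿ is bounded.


aₙ = 8·4ⁿ → as n→∞, aₙ→∞ (since base 4 > 1)
No finite upper bound exists
The sequence is UNBOUNDED

Unbounded (aₙ → ∞ as n → ∞)


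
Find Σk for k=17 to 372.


Σₖ₌17^372 k = Σₖ₌₁^372 k − Σₖ₌₁^16 k
= 372·373/2 − 16·17/2
= 69378 − 136 = 69242

Σk = 69242


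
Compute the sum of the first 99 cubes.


n(n+1)/2 = 99×100/2 = 4950
Σk³ = 4950² = 24502500

Σk³ = 24502500


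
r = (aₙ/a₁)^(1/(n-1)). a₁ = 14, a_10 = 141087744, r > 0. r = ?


r^(n-1) = aₙ/a₁
r^9 = 141087744/14 = 10077696
r = 10077696^(1/9)
= 6

r = 6


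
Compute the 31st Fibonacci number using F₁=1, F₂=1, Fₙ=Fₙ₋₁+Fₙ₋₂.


Fibonacci sequence: 1, 1, 2, 3, 5, 8, 13, 21, 34, 55, 89, ...
F(31) = 1346269

F(31) = 1346269


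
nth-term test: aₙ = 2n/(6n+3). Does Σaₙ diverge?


lim(n→∞) 2n/(6n+3) = 2/6 = 1/3  (divide numerator and denominator by n)
lim aₙ = 1/3 ≠ 0 → series DIVERGES

Diverges (lim aₙ = 1/3 ≠ 0)


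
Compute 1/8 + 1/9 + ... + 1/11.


Σₖ₌8^11 1/k = 1/8 + 1/9 + 1/10 + 1/11
= 1691/3960
≈ 0.427

Sum = 1691/3960 ≈ 0.427


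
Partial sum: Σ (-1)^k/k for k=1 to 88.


S = -1 + 1/2 - 1/3 + 1/4 - 1/5 + 1/6 - 1/7 + 1/8 ± ...
= -0.6875
(Full series converges to -ln(2) ≈ -0.6931)

S_88 = -0.6875


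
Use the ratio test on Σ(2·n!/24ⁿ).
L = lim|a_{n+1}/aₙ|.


aₙ = 2·n!/24^n
a_{n+1}/aₙ = (n+1)!/24^(n+1) × 24^n/n!  (constant 2 cancels)
= (n+1)/24
L = lim(n→∞) (n+1)/24 = ∞
L > 1 → series DIVERGES

Diverges (ratio test: L = ∞ > 1)


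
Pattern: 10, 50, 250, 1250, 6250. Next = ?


Pattern: geometric (r=5)
Terms: 10, 50, 250, 1250, 6250
Next term = 31250

Next term = 31250


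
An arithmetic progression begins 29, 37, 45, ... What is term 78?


aₙ = a₁ + (n-1)d
= 29 + (78-1)×8
= 29 + 616
= 645

a_78 = 645


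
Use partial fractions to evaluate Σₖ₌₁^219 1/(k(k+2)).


1/(k(k+2)) = (1/2)·(1/k - 1/(k+2)) (partial fractions)
Telescoping: Σ = (1/2)·(1 + 1/2 - 1/220 - 1/221) = 72489/97240

Sum = 72489/97240


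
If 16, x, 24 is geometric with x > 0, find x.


GM = √(16×24) = √384 = 19.5959

GM = 19.5959


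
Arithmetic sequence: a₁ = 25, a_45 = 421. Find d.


d = (aₙ - a₁)/(n-1)
= (421 - 25)/(45-1)
= 396/44 = 9

d = 9


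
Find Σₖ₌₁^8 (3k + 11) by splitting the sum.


Σ(3k+11) = 3·Σk + 11·n
= 3·36 + 11·8
= 108 + 88 = 196

Σ = 196


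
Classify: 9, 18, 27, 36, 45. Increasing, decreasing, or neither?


Differences: 9, 9, 9, 9
All differences > 0 → strictly INCREASING

Monotonically increasing


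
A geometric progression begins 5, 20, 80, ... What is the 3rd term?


aₙ = a₁·r^(n-1)
= 5×4^2
= 5×16
= 80

a_3 = 80


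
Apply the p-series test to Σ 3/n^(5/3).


p-series test: Σ c/n^p converges if p > 1, diverges if p ≤ 1 (constant c > 0 doesn't affect convergence).
p = 5/3
5/3 > 1 → CONVERGES

Converges (p = 5/3 > 1)


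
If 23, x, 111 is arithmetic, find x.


AM = (23 + 111)/2 = 134/2 = 67

AM = 67


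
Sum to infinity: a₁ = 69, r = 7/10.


S∞ = a₁/(1-r) = 69/(1 - 7/10)
= 69/(3/10)
= 230

S∞ = 230


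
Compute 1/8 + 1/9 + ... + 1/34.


Σₖ₌8^34 1/k = 1/8 + 1/9 + 1/10 + ... + 1/34
= 20024215509829/13127595717600
≈ 1.5254

Sum = 20024215509829/13127595717600 ≈ 1.5254


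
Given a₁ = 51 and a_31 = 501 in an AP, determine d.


d = (aₙ - a₁)/(n-1)
= (501 - 51)/(31-1)
= 450/30 = 15

d = 15


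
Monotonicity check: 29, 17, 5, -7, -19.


Differences: -12, -12, -12, -12
All differences < 0 → strictly DECREASING

Monotonically decreasing


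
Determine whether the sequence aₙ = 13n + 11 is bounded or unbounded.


aₙ = 13n + 11 → as n→∞, aₙ→∞
No finite upper bound exists
The sequence is UNBOUNDED

Unbounded (aₙ → ∞ as n → ∞)


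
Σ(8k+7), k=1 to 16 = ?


Σ(8k+7) = 8·Σk + 7·n
= 8·136 + 7·16
= 1088 + 112 = 1200

Σ = 1200


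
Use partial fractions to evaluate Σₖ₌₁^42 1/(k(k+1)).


1/(k(k+1)) = 1/k - 1/(k+1) (partial fractions)
Telescoping: Σ = 1 - 1/43 = 42/43

Sum = 42/43


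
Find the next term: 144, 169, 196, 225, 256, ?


Pattern: perfect squares: n²
Terms: 144, 169, 196, 225, 256
Next term = 289

Next term = 289


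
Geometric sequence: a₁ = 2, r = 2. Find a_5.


aₙ = a₁·r^(n-1)
= 2×2^4
= 2×16
= 32

a_5 = 32


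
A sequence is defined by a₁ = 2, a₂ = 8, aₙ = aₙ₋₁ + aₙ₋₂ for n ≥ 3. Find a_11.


Computing iteratively: 2, 8, 10, 18, 28, 46, 74, 120, 194, 314, 508
a_11 = 508

a_11 = 508


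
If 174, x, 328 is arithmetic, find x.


AM = (174 + 328)/2 = 502/2 = 251

AM = 251


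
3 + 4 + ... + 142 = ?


Σₖ₌3^142 k = Σₖ₌₁^142 k − Σₖ₌₁^2 k
= 142·143/2 − 2·3/2
= 10153 − 3 = 10150

Σk = 10150


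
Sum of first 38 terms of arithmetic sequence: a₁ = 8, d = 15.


aₙ = 8 + (38-1)×15 = 563
Sₙ = n(a₁+aₙ)/2 = 38×(8+563)/2
= 38×571/2 = 10849

S_38 = 10849


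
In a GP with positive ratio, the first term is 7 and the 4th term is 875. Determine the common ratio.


r^(n-1) = aₙ/a₁
r^3 = 875/7 = 125
r = 125^(1/3)
= 5

r = 5


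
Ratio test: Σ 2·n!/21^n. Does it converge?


aₙ = 2·n!/21^n
a_{n+1}/aₙ = (n+1)!/21^(n+1) × 21^n/n!  (constant 2 cancels)
= (n+1)/21
L = lim(n→∞) (n+1)/21 = ∞
L > 1 → series DIVERGES

Diverges (ratio test: L = ∞ > 1)


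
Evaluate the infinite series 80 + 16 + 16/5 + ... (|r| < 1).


S∞ = a₁/(1-r) = 80/(1 - 1/5)
= 80/(4/5)
= 100

S∞ = 100


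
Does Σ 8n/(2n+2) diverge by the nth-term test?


lim(n→∞) 8n/(2n+2) = 8/2 = 4  (divide numerator and denominator by n)
lim aₙ = 4 ≠ 0 → series DIVERGES

Diverges (lim aₙ = 4 ≠ 0)


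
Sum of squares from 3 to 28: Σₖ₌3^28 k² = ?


Σₖ₌3^28 k² = Σₖ₌₁^28 k² − Σₖ₌₁^2 k²
= 28·29·57/6 − 2·3·5/6
= 7714 − 5 = 7709

Σk² = 7709


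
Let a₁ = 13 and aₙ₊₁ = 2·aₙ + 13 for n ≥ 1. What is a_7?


Computing step by step:
a_1 = 13
a_2 = 39
a_3 = 91
a_4 = 195
a_5 = 403
a_6 = 819
a_7 = 1651


a_7 = 1651


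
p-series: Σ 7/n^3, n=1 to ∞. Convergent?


p-series test: Σ c/n^p converges if p > 1, diverges if p ≤ 1 (constant c > 0 doesn't affect convergence).
p = 3
3 > 1 → CONVERGES

Converges (p = 3 > 1)


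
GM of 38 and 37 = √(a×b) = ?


GM = √(38×37) = √1406 = 37.4967

GM = 37.4967


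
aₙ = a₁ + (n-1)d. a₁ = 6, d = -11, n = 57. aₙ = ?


aₙ = a₁ + (n-1)d
= 6 + (57-1)×-11
= 6 - 616
= -610

a_57 = -610


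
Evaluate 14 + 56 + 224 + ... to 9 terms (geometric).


Sₙ = 14×(4^9 - 1)/(4 - 1)
= 14×(262144 - 1)/3
= 14×262143/3
= 1223334

S_9 = 1223334


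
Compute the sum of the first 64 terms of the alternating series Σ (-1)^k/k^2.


S = -1 + 1/4 - 1/9 + 1/16 - 1/25 + 1/36 - 1/49 + 1/64 ± ...
= -0.8223
(Full series converges to -π²/12 ≈ -0.8225)

S_64 = -0.8223


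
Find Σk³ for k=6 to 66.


Σₖ₌6^66 k³ = [66·67/2]² − [5·6/2]²
= 4888521 − 225 = 4888296

Σk³ = 4888296


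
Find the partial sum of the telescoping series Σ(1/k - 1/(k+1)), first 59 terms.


Telescoping: adjacent terms cancel.
= 1/1 - 1/60
= 1 - 1/60 = 59/60

Sum = 59/60


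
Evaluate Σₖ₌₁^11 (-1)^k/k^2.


S = -1 + 1/4 - 1/9 + 1/16 - 1/25 + 1/36 - 1/49 + 1/64 ± ...
= -0.8262
(Full series converges to -π²/12 ≈ -0.8225)

S_11 = -0.8262


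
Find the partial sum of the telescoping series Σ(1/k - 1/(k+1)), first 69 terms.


Telescoping: adjacent terms cancel.
= 1/1 - 1/70
= 1 - 1/70 = 69/70

Sum = 69/70


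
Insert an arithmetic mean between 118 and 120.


AM = (118 + 120)/2 = 238/2 = 119

AM = 119


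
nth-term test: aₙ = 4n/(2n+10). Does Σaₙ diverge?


lim(n→∞) 4n/(2n+10) = 4/2 = 2  (divide numerator and denominator by n)
lim aₙ = 2 ≠ 0 → series DIVERGES

Diverges (lim aₙ = 2 ≠ 0)


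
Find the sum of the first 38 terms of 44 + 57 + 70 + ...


aₙ = 44 + (38-1)×13 = 525
Sₙ = n(a₁+aₙ)/2 = 38×(44+525)/2
= 38×569/2 = 10811

S_38 = 10811


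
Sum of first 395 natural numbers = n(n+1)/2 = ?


n(n+1)/2 = 395×396/2 = 156420/2 = 78210

Σk = 78210


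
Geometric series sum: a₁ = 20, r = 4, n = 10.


Sₙ = 20×(4^10 - 1)/(4 - 1)
= 20×(1048576 - 1)/3
= 20×1048575/3
= 6990500

S_10 = 6990500


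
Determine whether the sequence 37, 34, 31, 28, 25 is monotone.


Differences: -3, -3, -3, -3
All differences < 0 → strictly DECREASING

Monotonically decreasing


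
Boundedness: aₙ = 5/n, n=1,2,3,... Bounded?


a₁ = 5, a₂ = 5/2, a₃ = 5/3, ...
0 < aₙ ≤ 5 for all n ≥ 1
Lower bound: 0, Upper bound: 5
The sequence IS bounded

Bounded (0 < aₙ ≤ 5)


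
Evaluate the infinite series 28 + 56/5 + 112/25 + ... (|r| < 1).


S∞ = a₁/(1-r) = 28/(1 - 2/5)
= 28/(3/5)
= 140/3

S∞ = 140/3


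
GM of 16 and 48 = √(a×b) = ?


GM = √(16×48) = √768 = 27.7128

GM = 27.7128


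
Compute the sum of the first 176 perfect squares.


n = 176
n(n+1)(2n+1)/6 = 176×177×353/6
= 10996656/6 = 1832776

Σk² = 1832776


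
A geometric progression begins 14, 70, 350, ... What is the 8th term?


aₙ = a₁·r^(n-1)
= 14×5^7
= 14×78125
= 1093750

a_8 = 1093750


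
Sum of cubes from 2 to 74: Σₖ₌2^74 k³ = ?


Σₖ₌2^74 k³ = [74·75/2]² − [1·2/2]²
= 7700625 − 1 = 7700624

Σk³ = 7700624


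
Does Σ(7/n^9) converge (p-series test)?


p-series test: Σ c/n^p converges if p > 1, diverges if p ≤ 1 (constant c > 0 doesn't affect convergence).
p = 9
9 > 1 → CONVERGES

Converges (p = 9 > 1)


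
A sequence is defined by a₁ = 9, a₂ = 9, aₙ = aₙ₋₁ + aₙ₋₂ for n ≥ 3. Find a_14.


Computing iteratively: 9, 9, 18, 27, 45, 72, 117, 189, 306, 495, 801, 1296, ...
a_14 = 3393

a_14 = 3393


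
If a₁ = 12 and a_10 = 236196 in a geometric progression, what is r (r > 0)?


r^(n-1) = aₙ/a₁
r^9 = 236196/12 = 19683
r = 19683^(1/9)
= 3

r = 3


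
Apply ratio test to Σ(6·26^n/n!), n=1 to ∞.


aₙ = 6·26^n/n!
a_{n+1}/aₙ = 26^(n+1)/(n+1)! × n!/26^n  (constant 6 cancels)
= 26/(n+1)
L = lim(n→∞) 26/(n+1) = 0
L < 1 → series CONVERGES

Converges (ratio test: L = 0 < 1)


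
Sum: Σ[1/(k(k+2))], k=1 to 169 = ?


1/(k(k+2)) = (1/2)·(1/k - 1/(k+2)) (partial fractions)
Telescoping: Σ = (1/2)·(1 + 1/2 - 1/170 - 1/171) = 10816/14535

Sum = 10816/14535


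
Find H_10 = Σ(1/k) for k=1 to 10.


H_10 = 1/1 + 1/2 + 1/3 + 1/4 + 1/5 + 1/6 + 1/7 + 1/8 + 1/9 + 1/10
= 7381/2520
≈ 2.929

H_10 = 7381/2520 ≈ 2.929


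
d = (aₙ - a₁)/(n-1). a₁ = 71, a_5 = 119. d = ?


d = (aₙ - a₁)/(n-1)
= (119 - 71)/(5-1)
= 48/4 = 12

d = 12


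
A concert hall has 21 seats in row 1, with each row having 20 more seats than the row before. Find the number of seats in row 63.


aₙ = a₁ + (n-1)d
= 21 + (63-1)×20
= 21 + 1240
= 1261

a_63 = 1261


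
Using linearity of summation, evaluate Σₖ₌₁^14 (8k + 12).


Σ(8k+12) = 8·Σk + 12·n
= 8·105 + 12·14
= 840 + 168 = 1008

Σ = 1008


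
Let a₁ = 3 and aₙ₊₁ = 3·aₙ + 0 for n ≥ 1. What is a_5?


Computing step by step:
a_1 = 3
a_2 = 9
a_3 = 27
a_4 = 81
a_5 = 243


a_5 = 243


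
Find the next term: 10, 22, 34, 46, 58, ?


Pattern: arithmetic (d=12)
Terms: 10, 22, 34, 46, 58
Next term = 70

Next term = 70


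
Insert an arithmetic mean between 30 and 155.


AM = (30 + 155)/2 = 185/2 = 92.5

AM = 92.5


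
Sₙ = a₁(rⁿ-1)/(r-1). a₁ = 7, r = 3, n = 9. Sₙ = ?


Sₙ = 7×(3^9 - 1)/(3 - 1)
= 7×(19683 - 1)/2
= 7×19682/2
= 68887

S_9 = 68887


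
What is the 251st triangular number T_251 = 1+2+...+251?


n(n+1)/2 = 251×252/2 = 63252/2 = 31626

Σk = 31626


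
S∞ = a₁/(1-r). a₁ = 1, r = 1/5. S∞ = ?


S∞ = a₁/(1-r) = 1/(1 - 1/5)
= 1/(4/5)
= 5/4

S∞ = 5/4


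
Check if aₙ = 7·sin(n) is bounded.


For all n, -1 ≤ sin(n) ≤ 1, so -7 ≤ 7·sin(n) ≤ 7
Lower bound: -7, Upper bound: 7
The sequence IS bounded

Bounded (-7 ≤ aₙ ≤ 7)


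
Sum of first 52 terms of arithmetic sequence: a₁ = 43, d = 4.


aₙ = 43 + (52-1)×4 = 247
Sₙ = n(a₁+aₙ)/2 = 52×(43+247)/2
= 52×290/2 = 7540

S_52 = 7540


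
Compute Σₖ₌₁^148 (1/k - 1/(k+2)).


Telescoping with gap 2: two head and two tail terms survive.
= (1 + 1/2) - (1/149 + 1/150)
= 3/2 - 1/149 - 1/150 = 16613/11175

Sum = 16613/11175


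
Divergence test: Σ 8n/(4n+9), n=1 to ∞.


lim(n→∞) 8n/(4n+9) = 8/4 = 2  (divide numerator and denominator by n)
lim aₙ = 2 ≠ 0 → series DIVERGES

Diverges (lim aₙ = 2 ≠ 0)


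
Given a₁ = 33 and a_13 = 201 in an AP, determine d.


d = (aₙ - a₁)/(n-1)
= (201 - 33)/(13-1)
= 168/12 = 14

d = 14


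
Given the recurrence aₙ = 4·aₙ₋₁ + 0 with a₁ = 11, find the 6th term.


Computing step by step:
a_1 = 11
a_2 = 44
a_3 = 176
a_4 = 704
a_5 = 2816
a_6 = 11264


a_6 = 11264


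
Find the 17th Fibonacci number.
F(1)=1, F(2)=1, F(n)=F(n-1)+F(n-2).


Fibonacci sequence: 1, 1, 2, 3, 5, 8, 13, 21, 34, 55, 89, ...
F(17) = 1597

F(17) = 1597


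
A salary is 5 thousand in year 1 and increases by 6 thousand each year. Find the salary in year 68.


aₙ = a₁ + (n-1)d
= 5 + (68-1)×6
= 5 + 402
= 407

a_68 = 407


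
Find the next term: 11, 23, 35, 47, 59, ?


Pattern: arithmetic (d=12)
Terms: 11, 23, 35, 47, 59
Next term = 71

Next term = 71


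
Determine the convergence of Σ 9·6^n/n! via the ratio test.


aₙ = 9·6^n/n!
a_{n+1}/aₙ = 6^(n+1)/(n+1)! × n!/6^n  (constant 9 cancels)
= 6/(n+1)
L = lim(n→∞) 6/(n+1) = 0
L < 1 → series CONVERGES

Converges (ratio test: L = 0 < 1)


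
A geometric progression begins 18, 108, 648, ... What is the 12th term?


aₙ = a₁·r^(n-1)
= 18×6^11
= 18×362797056
= 6530347008

a_12 = 6530347008


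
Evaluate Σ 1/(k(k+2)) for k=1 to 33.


1/(k(k+2)) = (1/2)·(1/k - 1/(k+2)) (partial fractions)
Telescoping: Σ = (1/2)·(1 + 1/2 - 1/34 - 1/35) = 429/595

Sum = 429/595


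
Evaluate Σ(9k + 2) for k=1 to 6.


Σ(9k+2) = 9·Σk + 2·n
= 9·21 + 2·6
= 189 + 12 = 201

Σ = 201


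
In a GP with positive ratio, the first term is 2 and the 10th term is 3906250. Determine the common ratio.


r^(n-1) = aₙ/a₁
r^9 = 3906250/2 = 1953125
r = 1953125^(1/9)
= 5

r = 5


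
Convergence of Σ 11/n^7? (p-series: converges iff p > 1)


p-series test: Σ c/n^p converges if p > 1, diverges if p ≤ 1 (constant c > 0 doesn't affect convergence).
p = 7
7 > 1 → CONVERGES

Converges (p = 7 > 1)


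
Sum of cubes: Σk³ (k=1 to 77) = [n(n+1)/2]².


n(n+1)/2 = 77×78/2 = 3003
Σk³ = 3003² = 9018009

Σk³ = 9018009


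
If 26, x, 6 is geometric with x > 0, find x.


GM = √(26×6) = √156 = 12.49

GM = 12.49


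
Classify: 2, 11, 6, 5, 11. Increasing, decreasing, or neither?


Differences: 9, -5, -1, 6
Difference at position 1 is +9 (> 0) but position 2 is -5 (< 0) — sequence both rises and falls
→ NOT monotonic

Not monotonic


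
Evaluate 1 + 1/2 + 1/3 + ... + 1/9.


H_9 = 1/1 + 1/2 + 1/3 + 1/4 + 1/5 + 1/6 + 1/7 + 1/8 + 1/9
= 7129/2520
≈ 2.829

H_9 = 7129/2520 ≈ 2.829


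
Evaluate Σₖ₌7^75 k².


Σₖ₌7^75 k² = Σₖ₌₁^75 k² − Σₖ₌₁^6 k²
= 75·76·151/6 − 6·7·13/6
= 143450 − 91 = 143359

Σk² = 143359


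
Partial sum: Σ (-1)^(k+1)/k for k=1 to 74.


S = 1 - 1/2 + 1/3 - 1/4 + 1/5 - 1/6 + 1/7 - 1/8 ± ...
= 0.6864
(Full series converges to +ln(2) ≈ +0.6931)

S_74 = 0.6864


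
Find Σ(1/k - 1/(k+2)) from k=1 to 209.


Telescoping with gap 2: two head and two tail terms survive.
= (1 + 1/2) - (1/210 + 1/211)
= 3/2 - 1/210 - 1/211 = 33022/22155

Sum = 33022/22155


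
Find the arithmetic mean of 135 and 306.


AM = (135 + 306)/2 = 441/2 = 220.5

AM = 220.5


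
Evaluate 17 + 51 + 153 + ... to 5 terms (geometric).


Sₙ = 17×(3^5 - 1)/(3 - 1)
= 17×(243 - 1)/2
= 17×242/2
= 2057

S_5 = 2057


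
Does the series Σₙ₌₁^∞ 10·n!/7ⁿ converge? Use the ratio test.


aₙ = 10·n!/7^n
a_{n+1}/aₙ = (n+1)!/7^(n+1) × 7^n/n!  (constant 10 cancels)
= (n+1)/7
L = lim(n→∞) (n+1)/7 = ∞
L > 1 → series DIVERGES

Diverges (ratio test: L = ∞ > 1)


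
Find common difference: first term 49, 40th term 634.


d = (aₙ - a₁)/(n-1)
= (634 - 49)/(40-1)
= 585/39 = 15

d = 15


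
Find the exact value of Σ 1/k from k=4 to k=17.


Σₖ₌4^17 1/k = 1/4 + 1/5 + 1/6 + ... + 1/17
= 19679783/12252240
≈ 1.6062

Sum = 19679783/12252240 ≈ 1.6062


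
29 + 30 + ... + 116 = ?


Σₖ₌29^116 k = Σₖ₌₁^116 k − Σₖ₌₁^28 k
= 116·117/2 − 28·29/2
= 6786 − 406 = 6380

Σk = 6380


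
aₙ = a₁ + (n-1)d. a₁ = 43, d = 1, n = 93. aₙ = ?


aₙ = a₁ + (n-1)d
= 43 + (93-1)×1
= 43 + 92
= 135

a_93 = 135


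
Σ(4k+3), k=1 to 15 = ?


Σ(4k+3) = 4·Σk + 3·n
= 4·120 + 3·15
= 480 + 45 = 525

Σ = 525


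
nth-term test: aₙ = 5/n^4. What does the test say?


lim(n→∞) 5/n^4 = 0
lim aₙ = 0 → nth-term test is INCONCLUSIVE
(Need other tests; this is actually a convergent p-series with p=4 > 1)

Inconclusive (lim aₙ = 0; need another test)


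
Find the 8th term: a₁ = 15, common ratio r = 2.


aₙ = a₁·r^(n-1)
= 15×2^7
= 15×128
= 1920

a_8 = 1920


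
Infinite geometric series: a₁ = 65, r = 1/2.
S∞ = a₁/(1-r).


S∞ = a₁/(1-r) = 65/(1 - 1/2)
= 65/(1/2)
= 130

S∞ = 130


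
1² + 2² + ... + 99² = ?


n = 99
n(n+1)(2n+1)/6 = 99×100×199/6
= 1970100/6 = 328350

Σk² = 328350


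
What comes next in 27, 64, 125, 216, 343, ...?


Pattern: perfect cubes: n³
Terms: 27, 64, 125, 216, 343
Next term = 512

Next term = 512


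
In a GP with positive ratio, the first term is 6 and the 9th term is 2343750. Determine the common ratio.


r^(n-1) = aₙ/a₁
r^8 = 2343750/6 = 390625
r = 390625^(1/8)
= ±5; taking r > 0 gives r = 5

r = 5


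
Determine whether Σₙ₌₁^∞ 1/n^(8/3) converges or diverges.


p-series test: Σ c/n^p converges if p > 1, diverges if p ≤ 1 (constant c > 0 doesn't affect convergence).
p = 8/3
8/3 > 1 → CONVERGES

Converges (p = 8/3 > 1)


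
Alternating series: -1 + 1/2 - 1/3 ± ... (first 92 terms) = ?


S = -1 + 1/2 - 1/3 + 1/4 - 1/5 + 1/6 - 1/7 + 1/8 ± ...
= -0.6877
(Full series converges to -ln(2) ≈ -0.6931)

S_92 = -0.6877


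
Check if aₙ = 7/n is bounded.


a₁ = 7, a₂ = 7/2, a₃ = 7/3, ...
0 < aₙ ≤ 7 for all n ≥ 1
Lower bound: 0, Upper bound: 7
The sequence IS bounded

Bounded (0 < aₙ ≤ 7)


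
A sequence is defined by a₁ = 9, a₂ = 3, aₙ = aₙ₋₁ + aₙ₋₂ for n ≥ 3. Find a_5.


Computing iteratively: 9, 3, 12, 15, 27
a_5 = 27

a_5 = 27


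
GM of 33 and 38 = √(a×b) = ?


GM = √(33×38) = √1254 = 35.4119

GM = 35.4119


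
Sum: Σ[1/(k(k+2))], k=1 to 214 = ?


1/(k(k+2)) = (1/2)·(1/k - 1/(k+2)) (partial fractions)
Telescoping: Σ = (1/2)·(1 + 1/2 - 1/215 - 1/216) = 69229/92880

Sum = 69229/92880


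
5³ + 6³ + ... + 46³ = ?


Σₖ₌5^46 k³ = [46·47/2]² − [4·5/2]²
= 1168561 − 100 = 1168461

Σk³ = 1168461


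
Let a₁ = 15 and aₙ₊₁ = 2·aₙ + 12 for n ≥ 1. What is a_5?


Computing step by step:
a_1 = 15
a_2 = 42
a_3 = 96
a_4 = 204
a_5 = 420


a_5 = 420


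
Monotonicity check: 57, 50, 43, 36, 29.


Differences: -7, -7, -7, -7
All differences < 0 → strictly DECREASING

Monotonically decreasing


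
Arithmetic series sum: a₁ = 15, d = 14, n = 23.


aₙ = 15 + (23-1)×14 = 323
Sₙ = n(a₁+aₙ)/2 = 23×(15+323)/2
= 23×338/2 = 3887

S_23 = 3887


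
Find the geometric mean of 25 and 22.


GM = √(25×22) = √550 = 23.4521

GM = 23.4521


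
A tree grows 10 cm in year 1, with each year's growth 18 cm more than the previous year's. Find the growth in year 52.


aₙ = a₁ + (n-1)d
= 10 + (52-1)×18
= 10 + 918
= 928

a_52 = 928


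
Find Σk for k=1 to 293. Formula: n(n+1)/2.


n(n+1)/2 = 293×294/2 = 86142/2 = 43071

Σk = 43071


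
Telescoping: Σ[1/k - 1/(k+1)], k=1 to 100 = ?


Telescoping: adjacent terms cancel.
= 1/1 - 1/101
= 1 - 1/101 = 100/101

Sum = 100/101


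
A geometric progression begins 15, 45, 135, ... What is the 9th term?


aₙ = a₁·r^(n-1)
= 15×3^8
= 15×6561
= 98415

a_9 = 98415


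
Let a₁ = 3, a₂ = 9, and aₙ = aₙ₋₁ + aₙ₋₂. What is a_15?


Computing iteratively: 3, 9, 12, 21, 33, 54, 87, 141, 228, 369, 597, 966, ...
a_15 = 4092

a_15 = 4092


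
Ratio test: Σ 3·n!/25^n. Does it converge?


aₙ = 3·n!/25^n
a_{n+1}/aₙ = (n+1)!/25^(n+1) × 25^n/n!  (constant 3 cancels)
= (n+1)/25
L = lim(n→∞) (n+1)/25 = ∞
L > 1 → series DIVERGES

Diverges (ratio test: L = ∞ > 1)


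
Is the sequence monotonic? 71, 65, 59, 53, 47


Differences: -6, -6, -6, -6
All differences < 0 → strictly DECREASING

Monotonically decreasing


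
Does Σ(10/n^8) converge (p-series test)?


p-series test: Σ c/n^p converges if p > 1, diverges if p ≤ 1 (constant c > 0 doesn't affect convergence).
p = 8
8 > 1 → CONVERGES

Converges (p = 8 > 1)


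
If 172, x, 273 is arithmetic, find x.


AM = (172 + 273)/2 = 445/2 = 222.5

AM = 222.5


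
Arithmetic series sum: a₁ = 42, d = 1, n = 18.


aₙ = 42 + (18-1)×1 = 59
Sₙ = n(a₁+aₙ)/2 = 18×(42+59)/2
= 18×101/2 = 909

S_18 = 909


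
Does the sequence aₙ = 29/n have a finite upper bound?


a₁ = 29, a₂ = 29/2, a₃ = 29/3, ...
0 < aₙ ≤ 29 for all n ≥ 1
Lower bound: 0, Upper bound: 29
The sequence IS bounded

Bounded (0 < aₙ ≤ 29)


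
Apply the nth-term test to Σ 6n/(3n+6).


lim(n→∞) 6n/(3n+6) = 6/3 = 2  (divide numerator and denominator by n)
lim aₙ = 2 ≠ 0 → series DIVERGES

Diverges (lim aₙ = 2 ≠ 0)


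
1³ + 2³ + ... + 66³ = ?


n(n+1)/2 = 66×67/2 = 2211
Σk³ = 2211² = 4888521

Σk³ = 4888521


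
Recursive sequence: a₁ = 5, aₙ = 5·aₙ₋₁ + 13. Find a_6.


Computing step by step:
a_1 = 5
a_2 = 38
a_3 = 203
a_4 = 1028
a_5 = 5153
a_6 = 25778


a_6 = 25778


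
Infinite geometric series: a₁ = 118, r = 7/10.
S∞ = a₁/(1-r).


S∞ = a₁/(1-r) = 118/(1 - 7/10)
= 118/(3/10)
= 1180/3

S∞ = 1180/3


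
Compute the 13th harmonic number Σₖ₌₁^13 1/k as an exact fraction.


H_13 = 1/1 + 1/2 + 1/3 + ... + 1/13
= 1145993/360360
≈ 3.1801

H_13 = 1145993/360360 ≈ 3.1801


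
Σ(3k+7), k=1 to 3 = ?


Σ(3k+7) = 3·Σk + 7·n
= 3·6 + 7·3
= 18 + 21 = 39

Σ = 39


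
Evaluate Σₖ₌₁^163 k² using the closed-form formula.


n = 163
n(n+1)(2n+1)/6 = 163×164×327/6
= 8741364/6 = 1456894

Σk² = 1456894


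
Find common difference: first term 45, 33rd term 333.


d = (aₙ - a₁)/(n-1)
= (333 - 45)/(33-1)
= 288/32 = 9

d = 9


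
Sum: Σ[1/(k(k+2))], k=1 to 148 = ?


1/(k(k+2)) = (1/2)·(1/k - 1/(k+2)) (partial fractions)
Telescoping: Σ = (1/2)·(1 + 1/2 - 1/149 - 1/150) = 16613/22350

Sum = 16613/22350


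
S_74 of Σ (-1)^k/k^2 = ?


S = -1 + 1/4 - 1/9 + 1/16 - 1/25 + 1/36 - 1/49 + 1/64 ± ...
= -0.8224
(Full series converges to -π²/12 ≈ -0.8225)

S_74 = -0.8224


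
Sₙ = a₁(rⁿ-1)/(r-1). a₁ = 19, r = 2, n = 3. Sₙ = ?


Sₙ = 19×(2^3 - 1)/(2 - 1)
= 19×(8 - 1)/1
= 19×7/1
= 133

S_3 = 133


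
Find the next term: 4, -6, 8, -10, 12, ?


Pattern: alternating sign, magnitude arithmetic (d=2)
Terms: 4, -6, 8, -10, 12
Next term = -14

Next term = -14


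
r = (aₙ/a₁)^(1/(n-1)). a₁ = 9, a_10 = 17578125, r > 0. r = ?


r^(n-1) = aₙ/a₁
r^9 = 17578125/9 = 1953125
r = 1953125^(1/9)
= 5

r = 5


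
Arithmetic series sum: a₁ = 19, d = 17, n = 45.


aₙ = 19 + (45-1)×17 = 767
Sₙ = n(a₁+aₙ)/2 = 45×(19+767)/2
= 45×786/2 = 17685

S_45 = 17685


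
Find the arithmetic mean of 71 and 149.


AM = (71 + 149)/2 = 220/2 = 110

AM = 110


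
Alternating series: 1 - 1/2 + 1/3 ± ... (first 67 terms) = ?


S = 1 - 1/2 + 1/3 - 1/4 + 1/5 - 1/6 + 1/7 - 1/8 ± ...
= 0.7006
(Full series converges to +ln(2) ≈ +0.6931)

S_67 = 0.7006


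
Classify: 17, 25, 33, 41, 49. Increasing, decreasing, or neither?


Differences: 8, 8, 8, 8
All differences > 0 → strictly INCREASING

Monotonically increasing


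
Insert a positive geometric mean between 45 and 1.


GM = √(45×1) = √45 = 6.7082

GM = 6.7082


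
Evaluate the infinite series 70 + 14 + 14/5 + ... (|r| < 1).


S∞ = a₁/(1-r) = 70/(1 - 1/5)
= 70/(4/5)
= 175/2

S∞ = 175/2


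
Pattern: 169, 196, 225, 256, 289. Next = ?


Pattern: perfect squares: n²
Terms: 169, 196, 225, 256, 289
Next term = 324

Next term = 324


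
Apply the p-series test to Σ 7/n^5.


p-series test: Σ c/n^p converges if p > 1, diverges if p ≤ 1 (constant c > 0 doesn't affect convergence).
p = 5
5 > 1 → CONVERGES

Converges (p = 5 > 1)


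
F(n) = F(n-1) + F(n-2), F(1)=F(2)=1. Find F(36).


Fibonacci sequence: 1, 1, 2, 3, 5, 8, 13, 21, 34, 55, 89, ...
F(36) = 14930352

F(36) = 14930352


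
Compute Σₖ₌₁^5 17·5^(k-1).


Sₙ = 17×(5^5 - 1)/(5 - 1)
= 17×(3125 - 1)/4
= 17×3124/4
= 13277

S_5 = 13277


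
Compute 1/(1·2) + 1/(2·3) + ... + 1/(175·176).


1/(k(k+1)) = 1/k - 1/(k+1) (partial fractions)
Telescoping: Σ = 1 - 1/176 = 175/176

Sum = 175/176


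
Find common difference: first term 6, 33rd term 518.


d = (aₙ - a₁)/(n-1)
= (518 - 6)/(33-1)
= 512/32 = 16

d = 16


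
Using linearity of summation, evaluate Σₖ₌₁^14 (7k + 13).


Σ(7k+13) = 7·Σk + 13·n
= 7·105 + 13·14
= 735 + 182 = 917

Σ = 917


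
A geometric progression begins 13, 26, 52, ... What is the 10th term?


aₙ = a₁·r^(n-1)
= 13×2^9
= 13×512
= 6656

a_10 = 6656


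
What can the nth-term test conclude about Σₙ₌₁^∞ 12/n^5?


lim(n→∞) 12/n^5 = 0
lim aₙ = 0 → nth-term test is INCONCLUSIVE
(Need other tests; this is actually a convergent p-series with p=5 > 1)

Inconclusive (lim aₙ = 0; need another test)


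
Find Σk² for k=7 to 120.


Σₖ₌7^120 k² = Σₖ₌₁^120 k² − Σₖ₌₁^6 k²
= 120·121·241/6 − 6·7·13/6
= 583220 − 91 = 583129

Σk² = 583129


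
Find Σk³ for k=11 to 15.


Σₖ₌11^15 k³ = [15·16/2]² − [10·11/2]²
= 14400 − 3025 = 11375

Σk³ = 11375


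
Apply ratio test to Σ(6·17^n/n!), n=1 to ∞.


aₙ = 6·17^n/n!
a_{n+1}/aₙ = 17^(n+1)/(n+1)! × n!/17^n  (constant 6 cancels)
= 17/(n+1)
L = lim(n→∞) 17/(n+1) = 0
L < 1 → series CONVERGES

Converges (ratio test: L = 0 < 1)


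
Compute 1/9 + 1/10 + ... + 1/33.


Σₖ₌9^33 1/k = 1/9 + 1/10 + 1/11 + ... + 1/33
= 17997160288729/13127595717600
≈ 1.3709

Sum = 17997160288729/13127595717600 ≈ 1.3709


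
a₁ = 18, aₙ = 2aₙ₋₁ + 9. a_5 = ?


Computing step by step:
a_1 = 18
a_2 = 45
a_3 = 99
a_4 = 207
a_5 = 423


a_5 = 423


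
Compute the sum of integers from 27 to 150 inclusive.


Σₖ₌27^150 k = Σₖ₌₁^150 k − Σₖ₌₁^26 k
= 150·151/2 − 26·27/2
= 11325 − 351 = 10974

Σk = 10974


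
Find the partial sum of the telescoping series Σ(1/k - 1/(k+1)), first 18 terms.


Telescoping: adjacent terms cancel.
= 1/1 - 1/19
= 1 - 1/19 = 18/19

Sum = 18/19


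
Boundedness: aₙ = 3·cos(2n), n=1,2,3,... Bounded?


For all n, -1 ≤ cos(2n) ≤ 1, so -3 ≤ 3·cos(2n) ≤ 3
Lower bound: -3, Upper bound: 3
The sequence IS bounded

Bounded (-3 ≤ aₙ ≤ 3)


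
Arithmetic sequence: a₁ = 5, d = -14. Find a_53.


aₙ = a₁ + (n-1)d
= 5 + (53-1)×-14
= 5 - 728
= -723

a_53 = -723


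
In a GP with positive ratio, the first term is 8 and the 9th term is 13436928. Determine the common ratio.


r^(n-1) = aₙ/a₁
r^8 = 13436928/8 = 1679616
r = 1679616^(1/8)
= ±6; taking r > 0 gives r = 6

r = 6


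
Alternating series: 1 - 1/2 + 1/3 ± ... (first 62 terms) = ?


S = 1 - 1/2 + 1/3 - 1/4 + 1/5 - 1/6 + 1/7 - 1/8 ± ...
= 0.6851
(Full series converges to +ln(2) ≈ +0.6931)

S_62 = 0.6851


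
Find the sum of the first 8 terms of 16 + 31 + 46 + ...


aₙ = 16 + (8-1)×15 = 121
Sₙ = n(a₁+aₙ)/2 = 8×(16+121)/2
= 8×137/2 = 548

S_8 = 548


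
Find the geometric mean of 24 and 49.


GM = √(24×49) = √1176 = 34.2929

GM = 34.2929


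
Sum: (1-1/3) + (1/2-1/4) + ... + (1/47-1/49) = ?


Telescoping with gap 2: two head and two tail terms survive.
= (1 + 1/2) - (1/48 + 1/49)
= 3/2 - 1/48 - 1/49 = 3431/2352

Sum = 3431/2352


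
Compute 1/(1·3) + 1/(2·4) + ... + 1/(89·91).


1/(k(k+2)) = (1/2)·(1/k - 1/(k+2)) (partial fractions)
Telescoping: Σ = (1/2)·(1 + 1/2 - 1/90 - 1/91) = 3026/4095

Sum = 3026/4095


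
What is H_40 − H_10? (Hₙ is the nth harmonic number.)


Σₖ₌11^40 1/k = 1/11 + 1/12 + 1/13 + ... + 1/40
= 93645267172279/69388720221600
≈ 1.3496

Sum = 93645267172279/69388720221600 ≈ 1.3496


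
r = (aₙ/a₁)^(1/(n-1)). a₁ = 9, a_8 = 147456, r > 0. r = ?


r^(n-1) = aₙ/a₁
r^7 = 147456/9 = 16384
r = 16384^(1/7)
= 4

r = 4


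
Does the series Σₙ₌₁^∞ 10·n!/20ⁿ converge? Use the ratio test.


aₙ = 10·n!/20^n
a_{n+1}/aₙ = (n+1)!/20^(n+1) × 20^n/n!  (constant 10 cancels)
= (n+1)/20
L = lim(n→∞) (n+1)/20 = ∞
L > 1 → series DIVERGES

Diverges (ratio test: L = ∞ > 1)


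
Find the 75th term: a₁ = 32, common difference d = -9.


aₙ = a₁ + (n-1)d
= 32 + (75-1)×-9
= 32 - 666
= -634

a_75 = -634


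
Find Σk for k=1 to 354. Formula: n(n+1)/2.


n(n+1)/2 = 354×355/2 = 125670/2 = 62835

Σk = 62835


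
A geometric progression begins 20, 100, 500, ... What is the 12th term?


aₙ = a₁·r^(n-1)
= 20×5^11
= 20×48828125
= 976562500

a_12 = 976562500


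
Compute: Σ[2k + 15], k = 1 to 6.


Σ(2k+15) = 2·Σk + 15·n
= 2·21 + 15·6
= 42 + 90 = 132

Σ = 132


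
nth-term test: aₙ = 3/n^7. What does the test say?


lim(n→∞) 3/n^7 = 0
lim aₙ = 0 → nth-term test is INCONCLUSIVE
(Need other tests; this is actually a convergent p-series with p=7 > 1)

Inconclusive (lim aₙ = 0; need another test)


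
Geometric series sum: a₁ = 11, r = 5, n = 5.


Sₙ = 11×(5^5 - 1)/(5 - 1)
= 11×(3125 - 1)/4
= 11×3124/4
= 8591

S_5 = 8591


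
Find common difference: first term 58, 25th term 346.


d = (aₙ - a₁)/(n-1)
= (346 - 58)/(25-1)
= 288/24 = 12

d = 12


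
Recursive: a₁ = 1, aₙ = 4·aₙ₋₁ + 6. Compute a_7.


Computing step by step:
a_1 = 1
a_2 = 10
a_3 = 46
a_4 = 190
a_5 = 766
a_6 = 3070
a_7 = 12286


a_7 = 12286


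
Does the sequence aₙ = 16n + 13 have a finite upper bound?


aₙ = 16n + 13 → as n→∞, aₙ→∞
No finite upper bound exists
The sequence is UNBOUNDED

Unbounded (aₙ → ∞ as n → ∞)


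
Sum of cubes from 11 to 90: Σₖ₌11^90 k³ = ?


Σₖ₌11^90 k³ = [90·91/2]² − [10·11/2]²
= 16769025 − 3025 = 16766000

Σk³ = 16766000


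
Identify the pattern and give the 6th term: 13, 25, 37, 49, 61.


Pattern: arithmetic (d=12)
Terms: 13, 25, 37, 49, 61
Next term = 73

Next term = 73


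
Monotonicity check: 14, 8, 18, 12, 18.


Differences: -6, 10, -6, 6
Difference at position 2 is +10 (> 0) but position 1 is -6 (< 0) — sequence both rises and falls
→ NOT monotonic

Not monotonic


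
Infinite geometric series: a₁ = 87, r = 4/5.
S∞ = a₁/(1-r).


S∞ = a₁/(1-r) = 87/(1 - 4/5)
= 87/(1/5)
= 435

S∞ = 435


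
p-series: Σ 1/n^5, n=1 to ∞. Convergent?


p-series test: Σ c/n^p converges if p > 1, diverges if p ≤ 1 (constant c > 0 doesn't affect convergence).
p = 5
5 > 1 → CONVERGES

Converges (p = 5 > 1)


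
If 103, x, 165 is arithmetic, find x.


AM = (103 + 165)/2 = 268/2 = 134

AM = 134


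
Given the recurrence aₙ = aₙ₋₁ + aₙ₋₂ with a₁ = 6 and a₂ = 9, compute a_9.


Computing iteratively: 6, 9, 15, 24, 39, 63, 102, 165, 267
a_9 = 267

a_9 = 267


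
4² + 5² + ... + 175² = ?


Σₖ₌4^175 k² = Σₖ₌₁^175 k² − Σₖ₌₁^3 k²
= 175·176·351/6 − 3·4·7/6
= 1801800 − 14 = 1801786

Σk² = 1801786


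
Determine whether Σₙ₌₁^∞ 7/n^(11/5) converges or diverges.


p-series test: Σ c/n^p converges if p > 1, diverges if p ≤ 1 (constant c > 0 doesn't affect convergence).
p = 11/5
11/5 > 1 → CONVERGES

Converges (p = 11/5 > 1)


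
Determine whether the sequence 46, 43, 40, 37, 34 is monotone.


Differences: -3, -3, -3, -3
All differences < 0 → strictly DECREASING

Monotonically decreasing


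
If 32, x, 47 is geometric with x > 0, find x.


GM = √(32×47) = √1504 = 38.7814

GM = 38.7814


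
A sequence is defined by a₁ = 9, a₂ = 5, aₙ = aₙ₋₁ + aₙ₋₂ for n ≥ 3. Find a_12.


Computing iteratively: 9, 5, 14, 19, 33, 52, 85, 137, 222, 359, 581, 940
a_12 = 940

a_12 = 940


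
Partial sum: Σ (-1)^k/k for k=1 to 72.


S = -1 + 1/2 - 1/3 + 1/4 - 1/5 + 1/6 - 1/7 + 1/8 ± ...
= -0.6863
(Full series converges to -ln(2) ≈ -0.6931)

S_72 = -0.6863


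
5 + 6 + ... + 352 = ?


Σₖ₌5^352 k = Σₖ₌₁^352 k − Σₖ₌₁^4 k
= 352·353/2 − 4·5/2
= 62128 − 10 = 62118

Σk = 62118


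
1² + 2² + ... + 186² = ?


n = 186
n(n+1)(2n+1)/6 = 186×187×373/6
= 12973686/6 = 2162281

Σk² = 2162281


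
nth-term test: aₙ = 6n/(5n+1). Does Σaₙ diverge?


lim(n→∞) 6n/(5n+1) = 6/5 = 6/5  (divide numerator and denominator by n)
lim aₙ = 6/5 ≠ 0 → series DIVERGES

Diverges (lim aₙ = 6/5 ≠ 0)
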